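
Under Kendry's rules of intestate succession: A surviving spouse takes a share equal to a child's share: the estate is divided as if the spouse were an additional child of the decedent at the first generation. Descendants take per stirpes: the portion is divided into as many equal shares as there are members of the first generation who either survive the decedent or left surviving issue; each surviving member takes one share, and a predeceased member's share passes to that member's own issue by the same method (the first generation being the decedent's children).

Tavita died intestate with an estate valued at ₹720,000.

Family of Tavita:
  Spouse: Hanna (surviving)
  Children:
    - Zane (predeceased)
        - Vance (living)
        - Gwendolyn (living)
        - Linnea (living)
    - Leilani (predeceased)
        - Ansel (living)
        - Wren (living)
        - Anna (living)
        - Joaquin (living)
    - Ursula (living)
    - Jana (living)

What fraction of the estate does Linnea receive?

The spouse counts as an additional share at the children's level, so there are 5 primary shares of ₹144,000. Hanna takes one such share (₹144,000).
The children's combined portion (₹576,000) is divided into 4 shares of ₹144,000: Ursula and Jana each take ₹144,000; Zane's ₹144,000 share passes to Zane's issue; Leilani's ₹144,000 share passes to Leilani's issue.
Zane's share (₹144,000) is divided into 3 shares of ₹48,000: Vance, Gwendolyn, and Linnea each take ₹48,000.
Leilani's share (₹144,000) is divided into 4 shares of ₹36,000: Ansel, Wren, Anna, and Joaquin each take ₹36,000.

Linnea receives 1/15 of the estate.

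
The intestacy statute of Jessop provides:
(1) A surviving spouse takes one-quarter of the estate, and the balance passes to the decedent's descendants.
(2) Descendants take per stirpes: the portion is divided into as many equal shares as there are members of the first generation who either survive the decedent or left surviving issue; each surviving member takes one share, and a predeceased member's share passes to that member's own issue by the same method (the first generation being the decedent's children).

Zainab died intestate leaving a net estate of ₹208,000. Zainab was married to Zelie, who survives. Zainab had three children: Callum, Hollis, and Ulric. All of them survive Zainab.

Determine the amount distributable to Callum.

Callum receives ₹52,000.

Zelie takes one-quarter of ₹208,000 = ₹52,000. The remaining ₹156,000 passes to the descendants.
The descendants' portion (₹156,000) is divided into 3 shares of ₹52,000: Callum, Hollis, and Ulric each take ₹52,000.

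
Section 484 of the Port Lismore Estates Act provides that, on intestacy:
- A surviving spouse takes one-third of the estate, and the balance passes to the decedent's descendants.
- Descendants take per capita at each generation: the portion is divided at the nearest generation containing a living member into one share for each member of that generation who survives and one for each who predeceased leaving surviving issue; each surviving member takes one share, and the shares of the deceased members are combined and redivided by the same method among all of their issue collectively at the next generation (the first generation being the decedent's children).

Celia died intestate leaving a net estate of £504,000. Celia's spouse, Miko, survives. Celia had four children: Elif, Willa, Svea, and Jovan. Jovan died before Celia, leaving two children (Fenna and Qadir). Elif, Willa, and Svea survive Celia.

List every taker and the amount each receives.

Miko takes one-third of £504,000 = £168,000. The remaining £336,000 passes to the descendants.
The descendants' portion (£336,000) is divided at the children's generation into 4 shares of £84,000. Elif, Willa, and Svea each take £84,000. The remaining share for the deceased Jovan (£84,000) is carried to the next generation.
That pool (£84,000) is divided at the grandchildren's generation equally among Fenna and Qadir: £42,000 each.

Miko: £168,000; Elif: £84,000; Willa: £84,000; Svea: £84,000; Fenna: £42,000; Qadir: £42,000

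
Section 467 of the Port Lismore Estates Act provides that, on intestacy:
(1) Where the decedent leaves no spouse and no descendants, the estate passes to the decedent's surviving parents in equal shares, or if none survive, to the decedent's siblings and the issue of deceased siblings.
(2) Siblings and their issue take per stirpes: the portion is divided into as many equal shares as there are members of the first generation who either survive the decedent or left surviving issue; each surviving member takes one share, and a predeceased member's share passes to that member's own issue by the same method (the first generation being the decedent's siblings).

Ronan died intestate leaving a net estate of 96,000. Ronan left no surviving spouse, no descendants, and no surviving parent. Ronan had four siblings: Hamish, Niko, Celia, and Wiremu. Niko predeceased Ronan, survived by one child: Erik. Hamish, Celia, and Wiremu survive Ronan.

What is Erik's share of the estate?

Erik receives 24,000.

The entire 96,000 passes to the siblings and their issue.
That amount (96,000) is divided into 4 shares of 24,000: Hamish, Celia, and Wiremu each take 24,000; Niko's 24,000 share passes to Niko's issue.
Niko's share (24,000) passes entirely to Erik.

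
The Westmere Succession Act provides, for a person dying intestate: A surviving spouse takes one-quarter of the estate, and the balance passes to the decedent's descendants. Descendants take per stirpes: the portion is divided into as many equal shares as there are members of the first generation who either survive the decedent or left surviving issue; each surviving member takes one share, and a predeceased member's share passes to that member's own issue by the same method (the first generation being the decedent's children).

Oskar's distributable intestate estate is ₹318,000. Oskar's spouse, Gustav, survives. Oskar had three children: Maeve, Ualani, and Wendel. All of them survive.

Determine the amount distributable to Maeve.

Gustav takes one-quarter of ₹318,000 = ₹79,500. The remaining ₹238,500 passes to the descendants.
The descendants' portion (₹238,500) is divided into 3 shares of ₹79,500: Maeve, Ualani, and Wendel each take ₹79,500.

Maeve receives ₹79,500.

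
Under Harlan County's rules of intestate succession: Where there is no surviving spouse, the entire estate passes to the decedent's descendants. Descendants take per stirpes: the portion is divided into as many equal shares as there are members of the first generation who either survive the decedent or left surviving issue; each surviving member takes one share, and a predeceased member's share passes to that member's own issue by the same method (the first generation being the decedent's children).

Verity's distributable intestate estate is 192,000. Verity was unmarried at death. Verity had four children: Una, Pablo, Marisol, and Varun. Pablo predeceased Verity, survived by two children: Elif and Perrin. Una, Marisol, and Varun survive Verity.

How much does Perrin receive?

Perrin receives 24,000.

The entire 192,000 passes to the descendants.
That amount (192,000) is divided into 4 shares of 48,000: Una, Marisol, and Varun each take 48,000; Pablo's 48,000 share passes to Pablo's issue.
Pablo's share (48,000) is divided into 2 shares of 24,000: Elif and Perrin each take 24,000.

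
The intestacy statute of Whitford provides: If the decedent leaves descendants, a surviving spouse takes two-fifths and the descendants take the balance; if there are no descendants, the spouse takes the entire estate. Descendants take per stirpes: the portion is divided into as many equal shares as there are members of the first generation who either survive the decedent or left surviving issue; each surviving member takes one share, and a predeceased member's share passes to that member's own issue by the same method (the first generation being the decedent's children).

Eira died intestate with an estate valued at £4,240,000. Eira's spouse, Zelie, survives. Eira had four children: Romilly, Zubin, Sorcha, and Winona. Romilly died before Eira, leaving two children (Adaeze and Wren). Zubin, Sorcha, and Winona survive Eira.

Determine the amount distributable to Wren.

Wren receives £318,000.

Zelie takes two-fifths of £4,240,000 = £1,696,000. The remaining £2,544,000 passes to the descendants.
The descendants' portion (£2,544,000) is divided into 4 shares of £636,000: Zubin, Sorcha, and Winona each take £636,000; Romilly's £636,000 share passes to Romilly's issue.
Romilly's share (£636,000) is divided into 2 shares of £318,000: Adaeze and Wren each take £318,000.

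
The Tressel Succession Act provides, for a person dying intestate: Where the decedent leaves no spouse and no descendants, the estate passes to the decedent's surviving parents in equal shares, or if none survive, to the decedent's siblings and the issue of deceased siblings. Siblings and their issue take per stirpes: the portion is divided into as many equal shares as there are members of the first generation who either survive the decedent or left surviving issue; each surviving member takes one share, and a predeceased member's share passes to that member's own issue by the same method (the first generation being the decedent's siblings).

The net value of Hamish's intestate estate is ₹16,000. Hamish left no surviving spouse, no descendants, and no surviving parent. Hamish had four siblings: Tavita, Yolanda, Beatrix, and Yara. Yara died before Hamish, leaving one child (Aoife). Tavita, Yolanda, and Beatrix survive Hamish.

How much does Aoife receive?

Aoife receives ₹4,000.

The entire ₹16,000 passes to the siblings and their issue.
That amount (₹16,000) is divided into 4 shares of ₹4,000: Tavita, Yolanda, and Beatrix each take ₹4,000; Yara's ₹4,000 share passes to Yara's issue.
Yara's share (₹4,000) passes entirely to Aoife.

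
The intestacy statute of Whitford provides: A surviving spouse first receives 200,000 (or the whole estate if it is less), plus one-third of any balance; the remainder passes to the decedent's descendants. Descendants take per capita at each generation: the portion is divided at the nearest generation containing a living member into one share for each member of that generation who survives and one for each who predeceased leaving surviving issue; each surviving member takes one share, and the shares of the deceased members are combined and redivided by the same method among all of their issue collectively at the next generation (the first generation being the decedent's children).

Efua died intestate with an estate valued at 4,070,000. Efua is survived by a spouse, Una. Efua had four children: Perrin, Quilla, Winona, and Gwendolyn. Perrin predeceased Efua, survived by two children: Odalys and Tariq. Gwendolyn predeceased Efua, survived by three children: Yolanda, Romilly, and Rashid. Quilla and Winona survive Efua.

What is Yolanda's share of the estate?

Una first takes 200,000, leaving a balance of 3,870,000. Una then takes one-third of the balance (1,290,000), for a total of 1,490,000. The remaining 2,580,000 passes to the descendants.
The descendants' portion (2,580,000) is divided at the children's generation into 4 shares of 645,000. Quilla and Winona each take 645,000. The 2 shares of the deceased (Perrin and Gwendolyn) are combined into a pool of 1,290,000.
That pool (1,290,000) is divided at the grandchildren's generation equally among Odalys, Tariq, Yolanda, Romilly, and Rashid: 258,000 each.

Yolanda receives 258,000.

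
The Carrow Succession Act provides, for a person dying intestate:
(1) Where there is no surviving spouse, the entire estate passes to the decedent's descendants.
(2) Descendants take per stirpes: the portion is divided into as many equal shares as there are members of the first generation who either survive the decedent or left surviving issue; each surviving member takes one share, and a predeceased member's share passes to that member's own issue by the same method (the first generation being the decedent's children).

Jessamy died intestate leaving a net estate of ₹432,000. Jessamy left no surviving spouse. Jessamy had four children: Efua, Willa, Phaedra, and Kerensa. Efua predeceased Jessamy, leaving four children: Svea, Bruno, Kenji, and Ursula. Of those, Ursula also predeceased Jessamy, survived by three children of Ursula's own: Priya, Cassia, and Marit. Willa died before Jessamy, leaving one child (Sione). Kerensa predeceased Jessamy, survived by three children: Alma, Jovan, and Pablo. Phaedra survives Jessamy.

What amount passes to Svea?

Svea receives ₹27,000.

The entire ₹432,000 passes to the descendants.
That amount (₹432,000) is divided into 4 shares of ₹108,000: Phaedra takes ₹108,000; Efua's ₹108,000 share passes to Efua's issue; Willa's ₹108,000 share passes to Willa's issue; Kerensa's ₹108,000 share passes to Kerensa's issue.
Efua's share (₹108,000) is divided into 4 shares of ₹27,000: Svea, Bruno, and Kenji each take ₹27,000; Ursula's ₹27,000 share passes to Ursula's issue.
Ursula's share (₹27,000) is divided into 3 shares of ₹9,000: Priya, Cassia, and Marit each take ₹9,000.
Willa's share (₹108,000) passes entirely to Sione.
Kerensa's share (₹108,000) is divided into 3 shares of ₹36,000: Alma, Jovan, and Pablo each take ₹36,000.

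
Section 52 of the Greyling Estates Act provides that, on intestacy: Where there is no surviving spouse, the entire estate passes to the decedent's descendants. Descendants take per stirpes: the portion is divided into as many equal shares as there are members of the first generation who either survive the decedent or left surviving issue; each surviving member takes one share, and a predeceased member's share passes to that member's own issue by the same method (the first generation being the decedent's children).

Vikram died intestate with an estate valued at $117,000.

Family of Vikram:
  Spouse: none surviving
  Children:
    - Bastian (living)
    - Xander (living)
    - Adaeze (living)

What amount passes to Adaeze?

The entire $117,000 passes to the descendants.
That amount ($117,000) is divided into 3 shares of $39,000: Bastian, Xander, and Adaeze each take $39,000.

Adaeze receives $39,000.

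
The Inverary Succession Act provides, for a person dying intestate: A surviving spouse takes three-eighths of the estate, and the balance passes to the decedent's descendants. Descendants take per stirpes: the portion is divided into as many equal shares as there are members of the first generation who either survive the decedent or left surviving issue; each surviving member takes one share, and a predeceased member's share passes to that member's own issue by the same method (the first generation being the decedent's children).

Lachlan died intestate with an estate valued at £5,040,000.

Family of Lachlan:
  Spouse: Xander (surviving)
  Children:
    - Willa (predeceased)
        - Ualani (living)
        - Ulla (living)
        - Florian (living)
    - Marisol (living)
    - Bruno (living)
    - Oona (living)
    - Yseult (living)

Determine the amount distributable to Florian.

Xander takes three-eighths of £5,040,000 = £1,890,000. The remaining £3,150,000 passes to the descendants.
The descendants' portion (£3,150,000) is divided into 5 shares of £630,000: Marisol, Bruno, Oona, and Yseult each take £630,000; Willa's £630,000 share passes to Willa's issue.
Willa's share (£630,000) is divided into 3 shares of £210,000: Ualani, Ulla, and Florian each take £210,000.

Florian receives £210,000.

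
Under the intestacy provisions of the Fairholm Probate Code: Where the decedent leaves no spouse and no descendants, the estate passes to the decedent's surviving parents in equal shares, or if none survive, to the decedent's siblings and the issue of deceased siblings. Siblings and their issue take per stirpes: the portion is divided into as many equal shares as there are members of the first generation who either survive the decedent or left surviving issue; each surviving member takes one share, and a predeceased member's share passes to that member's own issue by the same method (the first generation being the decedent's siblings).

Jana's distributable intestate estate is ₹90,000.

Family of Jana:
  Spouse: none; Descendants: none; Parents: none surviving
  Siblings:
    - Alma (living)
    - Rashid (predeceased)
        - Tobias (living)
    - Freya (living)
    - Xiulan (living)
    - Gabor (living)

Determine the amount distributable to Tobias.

The entire ₹90,000 passes to the siblings and their issue.
That amount (₹90,000) is divided into 5 shares of ₹18,000: Alma, Freya, Xiulan, and Gabor each take ₹18,000; Rashid's ₹18,000 share passes to Rashid's issue.
Rashid's share (₹18,000) passes entirely to Tobias.

Tobias receives ₹18,000.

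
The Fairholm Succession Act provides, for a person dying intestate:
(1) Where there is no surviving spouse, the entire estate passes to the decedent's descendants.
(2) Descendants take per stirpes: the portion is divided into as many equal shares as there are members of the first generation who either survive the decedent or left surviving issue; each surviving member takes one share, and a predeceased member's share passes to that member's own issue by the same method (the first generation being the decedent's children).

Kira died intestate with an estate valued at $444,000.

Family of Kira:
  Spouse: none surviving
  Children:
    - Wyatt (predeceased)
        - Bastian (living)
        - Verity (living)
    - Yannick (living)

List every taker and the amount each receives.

The entire $444,000 passes to the descendants.
That amount ($444,000) is divided into 2 shares of $222,000: Yannick takes $222,000; Wyatt's $222,000 share passes to Wyatt's issue.
Wyatt's share ($222,000) is divided into 2 shares of $111,000: Bastian and Verity each take $111,000.

Bastian: $111,000; Verity: $111,000; Yannick: $222,000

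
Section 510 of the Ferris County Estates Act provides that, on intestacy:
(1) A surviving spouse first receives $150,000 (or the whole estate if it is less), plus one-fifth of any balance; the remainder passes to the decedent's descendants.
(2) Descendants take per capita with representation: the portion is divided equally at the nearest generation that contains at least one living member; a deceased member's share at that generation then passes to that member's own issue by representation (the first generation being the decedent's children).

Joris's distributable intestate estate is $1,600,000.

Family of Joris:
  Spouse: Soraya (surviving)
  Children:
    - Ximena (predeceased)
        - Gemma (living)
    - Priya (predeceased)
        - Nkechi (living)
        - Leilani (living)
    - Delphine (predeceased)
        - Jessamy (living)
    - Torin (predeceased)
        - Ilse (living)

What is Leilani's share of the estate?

Soraya first takes $150,000, leaving a balance of $1,450,000. Soraya then takes one-fifth of the balance ($290,000), for a total of $440,000. The remaining $1,160,000 passes to the descendants.
No child survives, so the initial division is made at the grandchildren's generation.
The descendants' portion ($1,160,000) is divided into 5 shares of $232,000: Gemma, Nkechi, Leilani, Jessamy, and Ilse each take $232,000.

Leilani receives $232,000.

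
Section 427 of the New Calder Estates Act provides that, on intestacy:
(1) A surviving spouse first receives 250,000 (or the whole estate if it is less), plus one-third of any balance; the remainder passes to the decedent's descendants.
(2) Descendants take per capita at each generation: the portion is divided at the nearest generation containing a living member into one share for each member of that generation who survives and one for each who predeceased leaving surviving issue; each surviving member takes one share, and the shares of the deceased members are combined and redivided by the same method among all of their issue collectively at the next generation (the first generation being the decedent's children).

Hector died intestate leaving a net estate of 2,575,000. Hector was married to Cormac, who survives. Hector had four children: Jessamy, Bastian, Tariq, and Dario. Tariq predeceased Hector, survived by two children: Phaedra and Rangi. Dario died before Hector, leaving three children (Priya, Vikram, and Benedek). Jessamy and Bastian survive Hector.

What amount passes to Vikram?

Cormac first takes 250,000, leaving a balance of 2,325,000. Cormac then takes one-third of the balance (775,000), for a total of 1,025,000. The remaining 1,550,000 passes to the descendants.
The descendants' portion (1,550,000) is divided at the children's generation into 4 shares of 387,500. Jessamy and Bastian each take 387,500. The 2 shares of the deceased (Tariq and Dario) are combined into a pool of 775,000.
That pool (775,000) is divided at the grandchildren's generation equally among Phaedra, Rangi, Priya, Vikram, and Benedek: 155,000 each.

Vikram receives 155,000.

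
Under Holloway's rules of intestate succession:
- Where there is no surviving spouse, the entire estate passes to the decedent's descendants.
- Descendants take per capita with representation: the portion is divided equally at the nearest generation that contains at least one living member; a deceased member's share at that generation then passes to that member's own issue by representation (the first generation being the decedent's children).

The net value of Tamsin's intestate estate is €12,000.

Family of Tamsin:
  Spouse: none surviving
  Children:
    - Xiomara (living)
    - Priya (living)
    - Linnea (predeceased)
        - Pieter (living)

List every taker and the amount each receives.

The entire €12,000 passes to the descendants.
That amount (€12,000) is divided into 3 shares of €4,000: Xiomara and Priya each take €4,000; Linnea's €4,000 share passes to Linnea's issue.
Linnea's share (€4,000) passes entirely to Pieter.

Xiomara: €4,000; Priya: €4,000; Pieter: €4,000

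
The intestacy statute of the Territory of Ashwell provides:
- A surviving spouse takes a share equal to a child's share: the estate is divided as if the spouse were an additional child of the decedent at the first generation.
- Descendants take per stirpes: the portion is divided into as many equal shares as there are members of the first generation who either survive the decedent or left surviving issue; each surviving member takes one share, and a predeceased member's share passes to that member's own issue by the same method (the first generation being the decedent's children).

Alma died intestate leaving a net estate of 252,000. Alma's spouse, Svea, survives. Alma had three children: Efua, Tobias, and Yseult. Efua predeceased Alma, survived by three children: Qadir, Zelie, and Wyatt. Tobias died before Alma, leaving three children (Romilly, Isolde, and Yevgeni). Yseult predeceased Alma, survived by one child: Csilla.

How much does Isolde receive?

Isolde receives 21,000.

The spouse counts as an additional share at the children's level, so there are 4 primary shares of 63,000. Svea takes one such share (63,000).
The children's combined portion (189,000) is divided into 3 shares of 63,000: Efua's 63,000 share passes to Efua's issue; Tobias's 63,000 share passes to Tobias's issue; Yseult's 63,000 share passes to Yseult's issue.
Efua's share (63,000) is divided into 3 shares of 21,000: Qadir, Zelie, and Wyatt each take 21,000.
Tobias's share (63,000) is divided into 3 shares of 21,000: Romilly, Isolde, and Yevgeni each take 21,000.
Yseult's share (63,000) passes entirely to Csilla.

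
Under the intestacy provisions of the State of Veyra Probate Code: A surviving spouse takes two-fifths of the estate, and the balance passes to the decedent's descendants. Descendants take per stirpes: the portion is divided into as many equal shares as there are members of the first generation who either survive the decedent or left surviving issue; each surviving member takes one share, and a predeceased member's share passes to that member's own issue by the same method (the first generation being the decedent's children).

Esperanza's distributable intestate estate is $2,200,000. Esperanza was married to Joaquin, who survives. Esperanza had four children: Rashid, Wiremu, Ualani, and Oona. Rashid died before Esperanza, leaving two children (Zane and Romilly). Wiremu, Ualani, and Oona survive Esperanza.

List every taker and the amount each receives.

Joaquin takes two-fifths of $2,200,000 = $880,000. The remaining $1,320,000 passes to the descendants.
The descendants' portion ($1,320,000) is divided into 4 shares of $330,000: Wiremu, Ualani, and Oona each take $330,000; Rashid's $330,000 share passes to Rashid's issue.
Rashid's share ($330,000) is divided into 2 shares of $165,000: Zane and Romilly each take $165,000.

Joaquin: $880,000; Zane: $165,000; Romilly: $165,000; Wiremu: $330,000; Ualani: $330,000; Oona: $330,000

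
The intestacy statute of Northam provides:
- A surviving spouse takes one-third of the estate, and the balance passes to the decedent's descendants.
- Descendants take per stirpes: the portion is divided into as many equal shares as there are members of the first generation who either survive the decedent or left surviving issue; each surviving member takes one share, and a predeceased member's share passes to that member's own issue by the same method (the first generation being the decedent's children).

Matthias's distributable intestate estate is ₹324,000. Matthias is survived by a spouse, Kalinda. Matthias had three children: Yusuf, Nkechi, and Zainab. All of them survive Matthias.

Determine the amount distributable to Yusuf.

Yusuf receives ₹72,000.

Kalinda takes one-third of ₹324,000 = ₹108,000. The remaining ₹216,000 passes to the descendants.
The descendants' portion (₹216,000) is divided into 3 shares of ₹72,000: Yusuf, Nkechi, and Zainab each take ₹72,000.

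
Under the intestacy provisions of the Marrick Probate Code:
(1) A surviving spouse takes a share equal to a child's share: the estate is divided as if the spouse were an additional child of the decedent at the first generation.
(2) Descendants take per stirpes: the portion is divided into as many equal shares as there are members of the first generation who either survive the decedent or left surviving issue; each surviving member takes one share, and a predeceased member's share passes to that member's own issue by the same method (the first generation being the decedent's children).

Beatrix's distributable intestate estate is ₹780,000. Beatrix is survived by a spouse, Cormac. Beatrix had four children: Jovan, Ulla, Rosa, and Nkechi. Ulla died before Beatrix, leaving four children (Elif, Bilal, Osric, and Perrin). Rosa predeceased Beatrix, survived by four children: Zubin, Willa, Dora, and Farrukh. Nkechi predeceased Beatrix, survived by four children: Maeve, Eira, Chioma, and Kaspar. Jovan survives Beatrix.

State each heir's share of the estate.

Cormac: ₹156,000; Jovan: ₹156,000; Elif: ₹39,000; Bilal: ₹39,000; Osric: ₹39,000; Perrin: ₹39,000; Zubin: ₹39,000; Willa: ₹39,000; Dora: ₹39,000; Farrukh: ₹39,000; Maeve: ₹39,000; Eira: ₹39,000; Chioma: ₹39,000; Kaspar: ₹39,000

The spouse counts as an additional share at the children's level, so there are 5 primary shares of ₹156,000. Cormac takes one such share (₹156,000).
The children's combined portion (₹624,000) is divided into 4 shares of ₹156,000: Jovan takes ₹156,000; Ulla's ₹156,000 share passes to Ulla's issue; Rosa's ₹156,000 share passes to Rosa's issue; Nkechi's ₹156,000 share passes to Nkechi's issue.
Ulla's share (₹156,000) is divided into 4 shares of ₹39,000: Elif, Bilal, Osric, and Perrin each take ₹39,000.
Rosa's share (₹156,000) is divided into 4 shares of ₹39,000: Zubin, Willa, Dora, and Farrukh each take ₹39,000.
Nkechi's share (₹156,000) is divided into 4 shares of ₹39,000: Maeve, Eira, Chioma, and Kaspar each take ₹39,000.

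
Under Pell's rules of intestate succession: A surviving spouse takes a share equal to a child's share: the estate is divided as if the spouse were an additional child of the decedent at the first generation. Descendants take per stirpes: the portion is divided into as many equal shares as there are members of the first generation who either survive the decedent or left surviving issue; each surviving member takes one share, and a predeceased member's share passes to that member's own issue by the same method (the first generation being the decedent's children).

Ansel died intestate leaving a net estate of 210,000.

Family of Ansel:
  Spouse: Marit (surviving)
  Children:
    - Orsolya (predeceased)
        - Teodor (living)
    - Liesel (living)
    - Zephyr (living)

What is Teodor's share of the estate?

Teodor receives 52,500.

The spouse counts as an additional share at the children's level, so there are 4 primary shares of 52,500. Marit takes one such share (52,500).
The children's combined portion (157,500) is divided into 3 shares of 52,500: Liesel and Zephyr each take 52,500; Orsolya's 52,500 share passes to Orsolya's issue.
Orsolya's share (52,500) passes entirely to Teodor.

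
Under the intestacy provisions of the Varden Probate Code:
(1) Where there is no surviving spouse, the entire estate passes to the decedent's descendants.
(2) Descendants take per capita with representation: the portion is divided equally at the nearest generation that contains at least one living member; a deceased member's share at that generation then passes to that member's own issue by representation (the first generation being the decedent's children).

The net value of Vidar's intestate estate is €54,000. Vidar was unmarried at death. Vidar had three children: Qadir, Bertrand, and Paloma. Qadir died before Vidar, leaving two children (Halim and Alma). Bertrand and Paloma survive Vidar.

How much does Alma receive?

The entire €54,000 passes to the descendants.
That amount (€54,000) is divided into 3 shares of €18,000: Bertrand and Paloma each take €18,000; Qadir's €18,000 share passes to Qadir's issue.
Qadir's share (€18,000) is divided into 2 shares of €9,000: Halim and Alma each take €9,000.

Alma receives €9,000.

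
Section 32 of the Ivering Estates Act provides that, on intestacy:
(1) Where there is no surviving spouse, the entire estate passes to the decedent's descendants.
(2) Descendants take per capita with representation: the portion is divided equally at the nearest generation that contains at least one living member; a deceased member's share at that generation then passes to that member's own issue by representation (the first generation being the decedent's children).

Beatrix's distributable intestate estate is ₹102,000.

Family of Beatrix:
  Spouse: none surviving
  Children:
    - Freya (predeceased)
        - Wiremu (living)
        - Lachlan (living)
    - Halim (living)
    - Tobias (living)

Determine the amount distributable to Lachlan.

The entire ₹102,000 passes to the descendants.
That amount (₹102,000) is divided into 3 shares of ₹34,000: Halim and Tobias each take ₹34,000; Freya's ₹34,000 share passes to Freya's issue.
Freya's share (₹34,000) is divided into 2 shares of ₹17,000: Wiremu and Lachlan each take ₹17,000.

Lachlan receives ₹17,000.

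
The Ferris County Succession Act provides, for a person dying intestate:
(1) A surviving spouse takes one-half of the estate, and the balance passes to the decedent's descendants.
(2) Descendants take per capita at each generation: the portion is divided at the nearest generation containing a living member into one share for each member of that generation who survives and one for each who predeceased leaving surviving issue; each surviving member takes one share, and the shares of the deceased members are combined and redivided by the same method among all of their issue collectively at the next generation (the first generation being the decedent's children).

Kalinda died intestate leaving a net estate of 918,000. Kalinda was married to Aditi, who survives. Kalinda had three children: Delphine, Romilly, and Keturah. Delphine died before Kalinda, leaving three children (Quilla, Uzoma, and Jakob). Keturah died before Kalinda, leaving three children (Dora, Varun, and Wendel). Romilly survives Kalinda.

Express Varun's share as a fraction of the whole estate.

Aditi takes one-half of 918,000 = 459,000. The remaining 459,000 passes to the descendants.
The descendants' portion (459,000) is divided at the children's generation into 3 shares of 153,000. Romilly takes 153,000. The 2 shares of the deceased (Delphine and Keturah) are combined into a pool of 306,000.
That pool (306,000) is divided at the grandchildren's generation equally among Quilla, Uzoma, Jakob, Dora, Varun, and Wendel: 51,000 each.

Varun receives 1/18 of the estate.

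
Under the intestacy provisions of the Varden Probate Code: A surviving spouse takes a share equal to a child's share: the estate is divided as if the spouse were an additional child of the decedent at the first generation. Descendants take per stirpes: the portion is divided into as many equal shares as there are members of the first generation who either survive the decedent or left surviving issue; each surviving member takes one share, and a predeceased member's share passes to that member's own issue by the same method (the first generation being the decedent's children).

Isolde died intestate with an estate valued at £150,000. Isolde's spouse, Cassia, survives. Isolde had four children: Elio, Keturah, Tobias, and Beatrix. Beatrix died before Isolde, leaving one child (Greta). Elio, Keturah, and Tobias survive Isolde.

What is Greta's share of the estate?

The spouse counts as an additional share at the children's level, so there are 5 primary shares of £30,000. Cassia takes one such share (£30,000).
The children's combined portion (£120,000) is divided into 4 shares of £30,000: Elio, Keturah, and Tobias each take £30,000; Beatrix's £30,000 share passes to Beatrix's issue.
Beatrix's share (£30,000) passes entirely to Greta.

Greta receives £30,000.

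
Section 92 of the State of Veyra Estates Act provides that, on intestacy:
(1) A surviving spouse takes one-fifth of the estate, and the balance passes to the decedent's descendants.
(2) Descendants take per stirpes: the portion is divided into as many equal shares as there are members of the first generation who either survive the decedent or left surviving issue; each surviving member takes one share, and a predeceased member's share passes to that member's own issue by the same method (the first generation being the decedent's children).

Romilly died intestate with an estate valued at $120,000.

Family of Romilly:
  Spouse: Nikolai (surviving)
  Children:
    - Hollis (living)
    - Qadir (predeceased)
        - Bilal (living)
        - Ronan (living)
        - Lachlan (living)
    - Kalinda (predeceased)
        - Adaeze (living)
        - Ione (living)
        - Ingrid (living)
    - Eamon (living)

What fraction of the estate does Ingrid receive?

Ingrid receives 1/15 of the estate.

Nikolai takes one-fifth of $120,000 = $24,000. The remaining $96,000 passes to the descendants.
The descendants' portion ($96,000) is divided into 4 shares of $24,000: Hollis and Eamon each take $24,000; Qadir's $24,000 share passes to Qadir's issue; Kalinda's $24,000 share passes to Kalinda's issue.
Qadir's share ($24,000) is divided into 3 shares of $8,000: Bilal, Ronan, and Lachlan each take $8,000.
Kalinda's share ($24,000) is divided into 3 shares of $8,000: Adaeze, Ione, and Ingrid each take $8,000.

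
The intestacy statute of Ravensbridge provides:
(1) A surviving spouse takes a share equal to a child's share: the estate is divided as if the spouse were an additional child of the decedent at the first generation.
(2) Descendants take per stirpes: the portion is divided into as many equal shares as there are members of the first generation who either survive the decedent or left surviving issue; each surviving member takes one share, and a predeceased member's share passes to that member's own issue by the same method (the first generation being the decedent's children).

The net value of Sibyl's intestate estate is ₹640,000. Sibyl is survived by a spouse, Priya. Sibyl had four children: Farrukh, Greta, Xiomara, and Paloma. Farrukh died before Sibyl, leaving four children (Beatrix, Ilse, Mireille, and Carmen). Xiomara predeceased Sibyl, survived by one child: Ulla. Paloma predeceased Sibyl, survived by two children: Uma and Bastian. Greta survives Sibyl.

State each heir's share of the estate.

The spouse counts as an additional share at the children's level, so there are 5 primary shares of ₹128,000. Priya takes one such share (₹128,000).
The children's combined portion (₹512,000) is divided into 4 shares of ₹128,000: Greta takes ₹128,000; Farrukh's ₹128,000 share passes to Farrukh's issue; Xiomara's ₹128,000 share passes to Xiomara's issue; Paloma's ₹128,000 share passes to Paloma's issue.
Farrukh's share (₹128,000) is divided into 4 shares of ₹32,000: Beatrix, Ilse, Mireille, and Carmen each take ₹32,000.
Xiomara's share (₹128,000) passes entirely to Ulla.
Paloma's share (₹128,000) is divided into 2 shares of ₹64,000: Uma and Bastian each take ₹64,000.

Priya: ₹128,000; Beatrix: ₹32,000; Ilse: ₹32,000; Mireille: ₹32,000; Carmen: ₹32,000; Greta: ₹128,000; Ulla: ₹128,000; Uma: ₹64,000; Bastian: ₹64,000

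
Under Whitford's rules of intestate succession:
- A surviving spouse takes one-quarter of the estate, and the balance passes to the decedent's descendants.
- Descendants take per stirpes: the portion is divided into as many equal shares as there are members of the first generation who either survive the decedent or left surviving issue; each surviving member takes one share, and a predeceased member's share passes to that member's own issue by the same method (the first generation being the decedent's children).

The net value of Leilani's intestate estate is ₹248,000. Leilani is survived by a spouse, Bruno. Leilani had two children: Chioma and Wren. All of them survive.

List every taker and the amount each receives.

Bruno: ₹62,000; Chioma: ₹93,000; Wren: ₹93,000

Bruno takes one-quarter of ₹248,000 = ₹62,000. The remaining ₹186,000 passes to the descendants.
The descendants' portion (₹186,000) is divided into 2 shares of ₹93,000: Chioma and Wren each take ₹93,000.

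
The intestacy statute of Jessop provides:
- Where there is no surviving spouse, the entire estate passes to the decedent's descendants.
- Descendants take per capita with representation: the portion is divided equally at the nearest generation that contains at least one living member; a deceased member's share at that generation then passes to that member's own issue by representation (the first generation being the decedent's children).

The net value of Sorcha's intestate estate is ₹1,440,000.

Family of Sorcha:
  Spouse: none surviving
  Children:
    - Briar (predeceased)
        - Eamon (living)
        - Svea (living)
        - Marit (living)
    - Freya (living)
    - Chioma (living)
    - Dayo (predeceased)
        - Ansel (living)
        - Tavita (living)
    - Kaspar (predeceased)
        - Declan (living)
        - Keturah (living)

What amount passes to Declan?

The entire ₹1,440,000 passes to the descendants.
That amount (₹1,440,000) is divided into 5 shares of ₹288,000: Freya and Chioma each take ₹288,000; Briar's ₹288,000 share passes to Briar's issue; Dayo's ₹288,000 share passes to Dayo's issue; Kaspar's ₹288,000 share passes to Kaspar's issue.
Briar's share (₹288,000) is divided into 3 shares of ₹96,000: Eamon, Svea, and Marit each take ₹96,000.
Dayo's share (₹288,000) is divided into 2 shares of ₹144,000: Ansel and Tavita each take ₹144,000.
Kaspar's share (₹288,000) is divided into 2 shares of ₹144,000: Declan and Keturah each take ₹144,000.

Declan receives ₹144,000.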